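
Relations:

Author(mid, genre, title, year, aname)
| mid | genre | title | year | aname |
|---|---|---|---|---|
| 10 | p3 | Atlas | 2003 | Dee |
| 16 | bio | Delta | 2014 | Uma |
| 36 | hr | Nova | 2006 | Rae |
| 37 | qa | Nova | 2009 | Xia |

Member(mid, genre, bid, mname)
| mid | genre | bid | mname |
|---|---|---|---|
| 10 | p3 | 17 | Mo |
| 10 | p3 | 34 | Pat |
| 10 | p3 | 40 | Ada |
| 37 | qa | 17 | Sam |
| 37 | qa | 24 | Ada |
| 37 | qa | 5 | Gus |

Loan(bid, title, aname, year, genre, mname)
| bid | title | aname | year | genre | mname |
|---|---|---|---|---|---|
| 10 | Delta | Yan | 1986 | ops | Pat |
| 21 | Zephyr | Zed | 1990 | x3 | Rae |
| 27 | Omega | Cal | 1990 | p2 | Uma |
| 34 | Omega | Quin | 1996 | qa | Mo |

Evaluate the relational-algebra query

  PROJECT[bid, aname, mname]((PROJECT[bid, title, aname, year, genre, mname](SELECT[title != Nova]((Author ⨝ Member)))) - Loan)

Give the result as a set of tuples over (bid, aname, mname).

{(17, Dee, Mo), (34, Dee, Pat), (40, Dee, Ada)}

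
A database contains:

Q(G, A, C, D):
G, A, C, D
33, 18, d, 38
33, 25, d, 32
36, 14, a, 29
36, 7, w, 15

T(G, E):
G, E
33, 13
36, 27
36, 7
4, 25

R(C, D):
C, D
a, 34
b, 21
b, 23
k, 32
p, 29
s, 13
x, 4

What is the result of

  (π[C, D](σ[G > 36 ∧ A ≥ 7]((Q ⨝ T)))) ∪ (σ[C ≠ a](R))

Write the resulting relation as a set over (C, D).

Natural join on G: {(33, 18, d, 38, 13), (33, 25, d, 32, 13), (36, 14, a, 29, 27), (36, 14, a, 29, 7), (36, 7, w, 15, 27), (36, 7, w, 15, 7)}
Apply σ_{G > 36 ∧ A ≥ 7}; surviving tuples: {}
Projecting to C, D: {}
Apply σ_{C ≠ a}; surviving tuples: {(b, 21), (b, 23), (k, 32), (p, 29), (s, 13), (x, 4)}
Taking the union: {(b, 21), (b, 23), (k, 32), (p, 29), (s, 13), (x, 4)}

{(b, 21), (b, 23), (k, 32), (p, 29), (s, 13), (x, 4)}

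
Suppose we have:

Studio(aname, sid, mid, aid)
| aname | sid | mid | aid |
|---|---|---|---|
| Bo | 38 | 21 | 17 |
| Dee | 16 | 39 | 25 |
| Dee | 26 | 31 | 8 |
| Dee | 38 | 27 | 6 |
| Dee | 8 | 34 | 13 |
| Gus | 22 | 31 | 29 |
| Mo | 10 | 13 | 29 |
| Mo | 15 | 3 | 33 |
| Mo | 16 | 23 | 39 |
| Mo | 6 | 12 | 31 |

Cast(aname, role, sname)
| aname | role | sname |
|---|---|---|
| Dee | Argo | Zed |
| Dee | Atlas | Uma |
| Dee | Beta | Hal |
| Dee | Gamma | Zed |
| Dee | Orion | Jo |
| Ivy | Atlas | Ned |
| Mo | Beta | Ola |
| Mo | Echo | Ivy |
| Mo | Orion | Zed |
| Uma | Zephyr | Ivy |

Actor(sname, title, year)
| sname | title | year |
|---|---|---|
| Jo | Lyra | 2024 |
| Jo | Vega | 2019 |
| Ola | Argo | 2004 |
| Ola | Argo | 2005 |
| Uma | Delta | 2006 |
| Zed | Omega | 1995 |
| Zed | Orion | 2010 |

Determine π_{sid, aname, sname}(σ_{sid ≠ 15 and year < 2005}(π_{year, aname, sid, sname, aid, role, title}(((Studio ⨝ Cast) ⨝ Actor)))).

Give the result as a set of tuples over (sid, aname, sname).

{(10, Mo, Ola), (10, Mo, Zed), (16, Dee, Zed), (16, Mo, Ola), (16, Mo, Zed), (26, Dee, Zed), (38, Dee, Zed), (6, Mo, Ola), (6, Mo, Zed), (8, Dee, Zed)}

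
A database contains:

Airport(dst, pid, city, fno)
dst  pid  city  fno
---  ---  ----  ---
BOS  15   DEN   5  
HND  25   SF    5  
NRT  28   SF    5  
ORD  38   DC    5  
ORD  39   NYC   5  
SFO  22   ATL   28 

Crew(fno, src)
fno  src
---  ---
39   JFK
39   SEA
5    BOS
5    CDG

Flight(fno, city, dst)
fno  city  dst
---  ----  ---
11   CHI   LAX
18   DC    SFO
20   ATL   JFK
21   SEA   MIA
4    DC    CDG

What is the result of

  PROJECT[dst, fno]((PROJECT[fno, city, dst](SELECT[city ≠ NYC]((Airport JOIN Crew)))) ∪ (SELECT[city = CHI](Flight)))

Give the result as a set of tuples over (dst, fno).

{(BOS, 5), (HND, 5), (LAX, 11), (NRT, 5), (ORD, 5)}

Airport ⋈ Crew (natural join on fno): {(BOS, 15, DEN, 5, BOS), (BOS, 15, DEN, 5, CDG), (HND, 25, SF, 5, BOS), (HND, 25, SF, 5, CDG), (NRT, 28, SF, 5, BOS), (NRT, 28, SF, 5, CDG), (ORD, 38, DC, 5, BOS), (ORD, 38, DC, 5, CDG), (ORD, 39, NYC, 5, BOS), (ORD, 39, NYC, 5, CDG)}
Apply σ_{city ≠ NYC}; surviving tuples: {(BOS, 15, DEN, 5, BOS), (BOS, 15, DEN, 5, CDG), (HND, 25, SF, 5, BOS), (HND, 25, SF, 5, CDG), (NRT, 28, SF, 5, BOS), (NRT, 28, SF, 5, CDG), (ORD, 38, DC, 5, BOS), (ORD, 38, DC, 5, CDG)}
π_{fno, city, dst} gives {(5, DC, ORD), (5, DEN, BOS), (5, SF, HND), (5, SF, NRT)} (4 duplicate(s) eliminated).
Apply σ_{city = CHI}; surviving tuples: {(11, CHI, LAX)}
Taking the union: {(11, CHI, LAX), (5, DC, ORD), (5, DEN, BOS), (5, SF, HND), (5, SF, NRT)}
π_{dst, fno} gives {(BOS, 5), (HND, 5), (LAX, 11), (NRT, 5), (ORD, 5)}.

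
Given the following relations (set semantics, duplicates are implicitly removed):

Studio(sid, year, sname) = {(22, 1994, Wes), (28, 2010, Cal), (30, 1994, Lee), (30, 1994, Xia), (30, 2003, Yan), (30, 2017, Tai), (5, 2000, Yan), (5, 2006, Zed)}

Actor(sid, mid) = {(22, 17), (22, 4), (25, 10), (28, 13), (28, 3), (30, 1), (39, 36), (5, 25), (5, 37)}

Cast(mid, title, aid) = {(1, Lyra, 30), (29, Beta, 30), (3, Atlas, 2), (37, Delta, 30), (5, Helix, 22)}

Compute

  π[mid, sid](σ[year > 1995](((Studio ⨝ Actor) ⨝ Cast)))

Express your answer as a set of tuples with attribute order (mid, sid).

{(1, 30), (3, 28), (37, 5)}

Joining Studio and Actor on sid yields {(22, 1994, Wes, 17), (22, 1994, Wes, 4), (28, 2010, Cal, 13), (28, 2010, Cal, 3), (30, 1994, Lee, 1), (30, 1994, Xia, 1), (30, 2003, Yan, 1), (30, 2017, Tai, 1), (5, 2000, Yan, 25), (5, 2000, Yan, 37), (5, 2006, Zed, 25), (5, 2006, Zed, 37)}.
Joining (Studio ⨝ Actor) and Cast on mid yields {(28, 2010, Cal, 3, Atlas, 2), (30, 1994, Lee, 1, Lyra, 30), (30, 1994, Xia, 1, Lyra, 30), (30, 2003, Yan, 1, Lyra, 30), (30, 2017, Tai, 1, Lyra, 30), (5, 2000, Yan, 37, Delta, 30), (5, 2006, Zed, 37, Delta, 30)}.
σ[year > 1995]: keep tuples satisfying year > 1995 → {(28, 2010, Cal, 3, Atlas, 2), (30, 2003, Yan, 1, Lyra, 30), (30, 2017, Tai, 1, Lyra, 30), (5, 2000, Yan, 37, Delta, 30), (5, 2006, Zed, 37, Delta, 30)}
π[mid, sid]: project onto (mid, sid) (2 duplicate(s) eliminated) → {(1, 30), (3, 28), (37, 5)}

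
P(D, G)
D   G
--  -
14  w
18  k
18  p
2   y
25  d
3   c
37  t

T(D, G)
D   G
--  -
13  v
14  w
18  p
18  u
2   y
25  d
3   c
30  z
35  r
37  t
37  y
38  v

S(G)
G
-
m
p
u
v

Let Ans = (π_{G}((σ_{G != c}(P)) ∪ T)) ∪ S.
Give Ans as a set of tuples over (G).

Filtering on G != c leaves {(14, w), (18, k), (18, p), (2, y), (25, d), (37, t)}.
Taking the union: {(13, v), (14, w), (18, k), (18, p), (18, u), (2, y), (25, d), (3, c), (30, z), (35, r), (37, t), (37, y), (38, v)}
Projecting to G (2 duplicate(s) eliminated): {c, d, k, p, r, t, u, v, w, y, z}
Taking the union: {c, d, k, m, p, r, t, u, v, w, y, z}

{c, d, k, m, p, r, t, u, v, w, y, z}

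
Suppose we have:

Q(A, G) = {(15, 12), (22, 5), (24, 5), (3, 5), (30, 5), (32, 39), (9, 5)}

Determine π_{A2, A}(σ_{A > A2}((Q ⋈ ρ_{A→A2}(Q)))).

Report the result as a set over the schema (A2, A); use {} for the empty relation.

{(22, 24), (22, 30), (24, 30), (3, 22), (3, 24), (3, 30), (3, 9), (9, 22), (9, 24), (9, 30)}

ρ[A→A2]: schema becomes (A2, G); tuples unchanged.
Joining Q and ρ_{A→A2}(Q) on G yields {(15, 12, 15), (22, 5, 22), (22, 5, 24), (22, 5, 3), (22, 5, 30), (22, 5, 9), (24, 5, 22), (24, 5, 24), (24, 5, 3), (24, 5, 30), (24, 5, 9), (3, 5, 22), (3, 5, 24), (3, 5, 3), (3, 5, 30), (3, 5, 9), (30, 5, 22), (30, 5, 24), (30, 5, 3), (30, 5, 30), (30, 5, 9), (32, 39, 32), (9, 5, 22), (9, 5, 24), (9, 5, 3), (9, 5, 30), (9, 5, 9)}.
Apply σ_{A > A2}; surviving tuples: {(22, 5, 3), (22, 5, 9), (24, 5, 22), (24, 5, 3), (24, 5, 9), (30, 5, 22), (30, 5, 24), (30, 5, 3), (30, 5, 9), (9, 5, 3)}
Projecting to A2, A: {(22, 24), (22, 30), (24, 30), (3, 22), (3, 24), (3, 30), (3, 9), (9, 22), (9, 24), (9, 30)}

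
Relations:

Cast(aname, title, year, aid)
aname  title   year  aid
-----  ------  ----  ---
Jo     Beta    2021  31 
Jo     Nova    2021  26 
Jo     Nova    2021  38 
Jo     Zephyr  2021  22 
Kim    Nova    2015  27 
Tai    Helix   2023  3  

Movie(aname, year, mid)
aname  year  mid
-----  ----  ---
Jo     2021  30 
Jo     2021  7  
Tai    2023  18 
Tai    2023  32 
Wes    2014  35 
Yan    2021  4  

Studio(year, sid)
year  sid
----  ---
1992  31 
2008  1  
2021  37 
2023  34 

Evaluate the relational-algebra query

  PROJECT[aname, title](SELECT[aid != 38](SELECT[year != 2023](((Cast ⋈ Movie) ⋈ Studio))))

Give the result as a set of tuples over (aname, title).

Joining Cast and Movie on aname, year yields {(Jo, Beta, 2021, 31, 30), (Jo, Beta, 2021, 31, 7), (Jo, Nova, 2021, 26, 30), (Jo, Nova, 2021, 26, 7), (Jo, Nova, 2021, 38, 30), (Jo, Nova, 2021, 38, 7), (Jo, Zephyr, 2021, 22, 30), (Jo, Zephyr, 2021, 22, 7), (Tai, Helix, 2023, 3, 18), (Tai, Helix, 2023, 3, 32)}.
Joining (Cast ⋈ Movie) and Studio on year yields {(Jo, Beta, 2021, 31, 30, 37), (Jo, Beta, 2021, 31, 7, 37), (Jo, Nova, 2021, 26, 30, 37), (Jo, Nova, 2021, 26, 7, 37), (Jo, Nova, 2021, 38, 30, 37), (Jo, Nova, 2021, 38, 7, 37), (Jo, Zephyr, 2021, 22, 30, 37), (Jo, Zephyr, 2021, 22, 7, 37), (Tai, Helix, 2023, 3, 18, 34), (Tai, Helix, 2023, 3, 32, 34)}.
Selection year != 2023: {(Jo, Beta, 2021, 31, 30, 37), (Jo, Beta, 2021, 31, 7, 37), (Jo, Nova, 2021, 26, 30, 37), (Jo, Nova, 2021, 26, 7, 37), (Jo, Nova, 2021, 38, 30, 37), (Jo, Nova, 2021, 38, 7, 37), (Jo, Zephyr, 2021, 22, 30, 37), (Jo, Zephyr, 2021, 22, 7, 37)}
Selection aid != 38: {(Jo, Beta, 2021, 31, 30, 37), (Jo, Beta, 2021, 31, 7, 37), (Jo, Nova, 2021, 26, 30, 37), (Jo, Nova, 2021, 26, 7, 37), (Jo, Zephyr, 2021, 22, 30, 37), (Jo, Zephyr, 2021, 22, 7, 37)}
π_{aname, title} gives {(Jo, Beta), (Jo, Nova), (Jo, Zephyr)} (3 duplicate(s) eliminated).

{(Jo, Beta), (Jo, Nova), (Jo, Zephyr)}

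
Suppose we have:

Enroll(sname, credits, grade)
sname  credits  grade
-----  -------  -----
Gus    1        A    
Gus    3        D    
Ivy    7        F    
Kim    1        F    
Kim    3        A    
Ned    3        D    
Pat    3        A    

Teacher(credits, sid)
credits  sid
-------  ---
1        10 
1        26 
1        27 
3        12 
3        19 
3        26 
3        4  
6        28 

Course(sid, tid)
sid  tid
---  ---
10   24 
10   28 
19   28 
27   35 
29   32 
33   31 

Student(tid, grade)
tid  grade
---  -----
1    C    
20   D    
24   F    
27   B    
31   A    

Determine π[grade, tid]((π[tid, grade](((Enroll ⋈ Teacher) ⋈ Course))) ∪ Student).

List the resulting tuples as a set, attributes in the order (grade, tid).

Joining Enroll and Teacher on credits yields {(Gus, 1, A, 10), (Gus, 1, A, 26), (Gus, 1, A, 27), (Gus, 3, D, 12), (Gus, 3, D, 19), (Gus, 3, D, 26), (Gus, 3, D, 4), (Kim, 1, F, 10), (Kim, 1, F, 26), (Kim, 1, F, 27), (Kim, 3, A, 12), (Kim, 3, A, 19), (Kim, 3, A, 26), (Kim, 3, A, 4), (Ned, 3, D, 12), (Ned, 3, D, 19), (Ned, 3, D, 26), (Ned, 3, D, 4), (Pat, 3, A, 12), (Pat, 3, A, 19), (Pat, 3, A, 26), (Pat, 3, A, 4)}.
Joining (Enroll ⋈ Teacher) and Course on sid yields {(Gus, 1, A, 10, 24), (Gus, 1, A, 10, 28), (Gus, 1, A, 27, 35), (Gus, 3, D, 19, 28), (Kim, 1, F, 10, 24), (Kim, 1, F, 10, 28), (Kim, 1, F, 27, 35), (Kim, 3, A, 19, 28), (Ned, 3, D, 19, 28), (Pat, 3, A, 19, 28)}.
π_{tid, grade} gives {(24, A), (24, F), (28, A), (28, D), (28, F), (35, A), (35, F)} (3 duplicate(s) eliminated).
Set union of the two operands is {(1, C), (20, D), (24, A), (24, F), (27, B), (28, A), (28, D), (28, F), (31, A), (35, A), (35, F)}.
π_{grade, tid} gives {(A, 24), (A, 28), (A, 31), (A, 35), (B, 27), (C, 1), (D, 20), (D, 28), (F, 24), (F, 28), (F, 35)}.

{(A, 24), (A, 28), (A, 31), (A, 35), (B, 27), (C, 1), (D, 20), (D, 28), (F, 24), (F, 28), (F, 35)}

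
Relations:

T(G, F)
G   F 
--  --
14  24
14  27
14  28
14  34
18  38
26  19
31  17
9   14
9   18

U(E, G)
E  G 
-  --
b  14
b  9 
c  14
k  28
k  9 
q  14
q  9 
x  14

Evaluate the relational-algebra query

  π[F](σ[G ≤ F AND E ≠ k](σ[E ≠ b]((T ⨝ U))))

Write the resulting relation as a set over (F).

T ⋈ U (natural join on G): {(14, 24, b), (14, 24, c), (14, 24, q), (14, 24, x), (14, 27, b), (14, 27, c), (14, 27, q), (14, 27, x), (14, 28, b), (14, 28, c), (14, 28, q), (14, 28, x), (14, 34, b), (14, 34, c), (14, 34, q), (14, 34, x), (9, 14, b), (9, 14, k), (9, 14, q), (9, 18, b), (9, 18, k), (9, 18, q)}
Apply σ_{E ≠ b}; surviving tuples: {(14, 24, c), (14, 24, q), (14, 24, x), (14, 27, c), (14, 27, q), (14, 27, x), (14, 28, c), (14, 28, q), (14, 28, x), (14, 34, c), (14, 34, q), (14, 34, x), (9, 14, k), (9, 14, q), (9, 18, k), (9, 18, q)}
Apply σ_{G ≤ F AND E ≠ k}; surviving tuples: {(14, 24, c), (14, 24, q), (14, 24, x), (14, 27, c), (14, 27, q), (14, 27, x), (14, 28, c), (14, 28, q), (14, 28, x), (14, 34, c), (14, 34, q), (14, 34, x), (9, 14, q), (9, 18, q)}
π_{F} gives {14, 18, 24, 27, 28, 34} (8 duplicate(s) eliminated).

{14, 18, 24, 27, 28, 34}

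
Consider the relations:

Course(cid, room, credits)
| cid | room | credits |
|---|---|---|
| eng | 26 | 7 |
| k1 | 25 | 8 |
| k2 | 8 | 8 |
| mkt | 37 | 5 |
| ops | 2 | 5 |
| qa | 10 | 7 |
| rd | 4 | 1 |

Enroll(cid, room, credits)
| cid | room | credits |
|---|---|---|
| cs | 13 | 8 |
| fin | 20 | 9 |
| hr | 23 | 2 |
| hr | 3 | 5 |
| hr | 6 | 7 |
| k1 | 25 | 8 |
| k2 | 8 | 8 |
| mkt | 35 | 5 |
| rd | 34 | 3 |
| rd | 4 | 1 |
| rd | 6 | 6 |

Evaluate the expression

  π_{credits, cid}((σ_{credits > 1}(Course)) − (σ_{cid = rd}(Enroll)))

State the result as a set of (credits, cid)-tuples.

{(5, mkt), (5, ops), (7, eng), (7, qa), (8, k1), (8, k2)}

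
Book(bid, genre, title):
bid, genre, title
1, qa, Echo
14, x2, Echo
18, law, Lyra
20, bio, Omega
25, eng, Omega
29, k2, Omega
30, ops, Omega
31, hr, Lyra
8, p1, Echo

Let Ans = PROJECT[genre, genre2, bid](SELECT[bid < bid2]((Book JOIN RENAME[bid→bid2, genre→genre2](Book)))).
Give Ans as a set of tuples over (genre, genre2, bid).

{(bio, eng, 20), (bio, k2, 20), (bio, ops, 20), (eng, k2, 25), (eng, ops, 25), (k2, ops, 29), (law, hr, 18), (p1, x2, 8), (qa, p1, 1), (qa, x2, 1)}

ρ[bid→bid2, genre→genre2]: schema becomes (bid2, genre2, title); tuples unchanged.
Book ⋈ RENAME[bid→bid2, genre→genre2](Book) (natural join on title): {(1, qa, Echo, 1, qa), (1, qa, Echo, 14, x2), (1, qa, Echo, 8, p1), (14, x2, Echo, 1, qa), (14, x2, Echo, 14, x2), (14, x2, Echo, 8, p1), (18, law, Lyra, 18, law), (18, law, Lyra, 31, hr), (20, bio, Omega, 20, bio), (20, bio, Omega, 25, eng), (20, bio, Omega, 29, k2), (20, bio, Omega, 30, ops), (25, eng, Omega, 20, bio), (25, eng, Omega, 25, eng), (25, eng, Omega, 29, k2), (25, eng, Omega, 30, ops), (29, k2, Omega, 20, bio), (29, k2, Omega, 25, eng), (29, k2, Omega, 29, k2), (29, k2, Omega, 30, ops), (30, ops, Omega, 20, bio), (30, ops, Omega, 25, eng), (30, ops, Omega, 29, k2), (30, ops, Omega, 30, ops), (31, hr, Lyra, 18, law), (31, hr, Lyra, 31, hr), (8, p1, Echo, 1, qa), (8, p1, Echo, 14, x2), (8, p1, Echo, 8, p1)}
σ[bid < bid2]: keep tuples satisfying bid < bid2 → {(1, qa, Echo, 14, x2), (1, qa, Echo, 8, p1), (18, law, Lyra, 31, hr), (20, bio, Omega, 25, eng), (20, bio, Omega, 29, k2), (20, bio, Omega, 30, ops), (25, eng, Omega, 29, k2), (25, eng, Omega, 30, ops), (29, k2, Omega, 30, ops), (8, p1, Echo, 14, x2)}
Keep only column(s) genre, genre2, bid: {(bio, eng, 20), (bio, k2, 20), (bio, ops, 20), (eng, k2, 25), (eng, ops, 25), (k2, ops, 29), (law, hr, 18), (p1, x2, 8), (qa, p1, 1), (qa, x2, 1)}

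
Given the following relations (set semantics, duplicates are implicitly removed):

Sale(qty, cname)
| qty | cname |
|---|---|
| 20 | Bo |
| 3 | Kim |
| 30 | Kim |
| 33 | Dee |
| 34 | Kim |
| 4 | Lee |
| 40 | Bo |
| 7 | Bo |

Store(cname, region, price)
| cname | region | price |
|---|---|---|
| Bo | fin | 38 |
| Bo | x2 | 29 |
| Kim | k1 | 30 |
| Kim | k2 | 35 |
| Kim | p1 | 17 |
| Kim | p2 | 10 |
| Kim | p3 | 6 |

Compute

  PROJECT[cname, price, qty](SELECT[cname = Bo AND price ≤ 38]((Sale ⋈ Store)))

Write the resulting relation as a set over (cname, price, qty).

{(Bo, 29, 20), (Bo, 29, 40), (Bo, 29, 7), (Bo, 38, 20), (Bo, 38, 40), (Bo, 38, 7)}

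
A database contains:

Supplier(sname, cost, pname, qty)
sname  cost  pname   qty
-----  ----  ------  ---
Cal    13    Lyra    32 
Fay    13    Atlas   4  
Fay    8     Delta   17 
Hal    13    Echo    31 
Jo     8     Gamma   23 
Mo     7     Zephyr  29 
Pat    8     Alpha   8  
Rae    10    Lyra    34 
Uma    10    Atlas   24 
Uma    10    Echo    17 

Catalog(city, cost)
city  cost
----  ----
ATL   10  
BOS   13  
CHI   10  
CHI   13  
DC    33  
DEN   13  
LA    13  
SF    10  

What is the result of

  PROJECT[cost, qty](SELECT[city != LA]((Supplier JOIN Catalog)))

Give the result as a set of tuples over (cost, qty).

Supplier ⋈ Catalog (natural join on cost): {(Cal, 13, Lyra, 32, BOS), (Cal, 13, Lyra, 32, CHI), (Cal, 13, Lyra, 32, DEN), (Cal, 13, Lyra, 32, LA), (Fay, 13, Atlas, 4, BOS), (Fay, 13, Atlas, 4, CHI), (Fay, 13, Atlas, 4, DEN), (Fay, 13, Atlas, 4, LA), (Hal, 13, Echo, 31, BOS), (Hal, 13, Echo, 31, CHI), (Hal, 13, Echo, 31, DEN), (Hal, 13, Echo, 31, LA), (Rae, 10, Lyra, 34, ATL), (Rae, 10, Lyra, 34, CHI), (Rae, 10, Lyra, 34, SF), (Uma, 10, Atlas, 24, ATL), (Uma, 10, Atlas, 24, CHI), (Uma, 10, Atlas, 24, SF), (Uma, 10, Echo, 17, ATL), (Uma, 10, Echo, 17, CHI), (Uma, 10, Echo, 17, SF)}
Selection city != LA: {(Cal, 13, Lyra, 32, BOS), (Cal, 13, Lyra, 32, CHI), (Cal, 13, Lyra, 32, DEN), (Fay, 13, Atlas, 4, BOS), (Fay, 13, Atlas, 4, CHI), (Fay, 13, Atlas, 4, DEN), (Hal, 13, Echo, 31, BOS), (Hal, 13, Echo, 31, CHI), (Hal, 13, Echo, 31, DEN), (Rae, 10, Lyra, 34, ATL), (Rae, 10, Lyra, 34, CHI), (Rae, 10, Lyra, 34, SF), (Uma, 10, Atlas, 24, ATL), (Uma, 10, Atlas, 24, CHI), (Uma, 10, Atlas, 24, SF), (Uma, 10, Echo, 17, ATL), (Uma, 10, Echo, 17, CHI), (Uma, 10, Echo, 17, SF)}
Keep only column(s) cost, qty (12 duplicate(s) eliminated): {(10, 17), (10, 24), (10, 34), (13, 31), (13, 32), (13, 4)}

{(10, 17), (10, 24), (10, 34), (13, 31), (13, 32), (13, 4)}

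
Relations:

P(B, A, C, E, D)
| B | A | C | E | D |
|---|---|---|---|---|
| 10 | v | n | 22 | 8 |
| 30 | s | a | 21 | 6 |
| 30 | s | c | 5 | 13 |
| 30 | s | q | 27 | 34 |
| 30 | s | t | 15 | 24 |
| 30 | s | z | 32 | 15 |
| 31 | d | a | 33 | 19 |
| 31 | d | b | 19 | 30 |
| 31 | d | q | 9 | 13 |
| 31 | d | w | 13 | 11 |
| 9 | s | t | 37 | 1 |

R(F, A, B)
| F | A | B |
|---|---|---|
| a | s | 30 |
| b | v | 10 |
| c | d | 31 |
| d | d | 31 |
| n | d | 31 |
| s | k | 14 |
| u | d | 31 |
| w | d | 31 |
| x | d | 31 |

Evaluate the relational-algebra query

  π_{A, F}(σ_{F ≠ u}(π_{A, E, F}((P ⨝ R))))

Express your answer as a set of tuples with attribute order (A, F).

{(d, c), (d, d), (d, n), (d, w), (d, x), (s, a), (v, b)}

Natural join on B, A: {(10, v, n, 22, 8, b), (30, s, a, 21, 6, a), (30, s, c, 5, 13, a), (30, s, q, 27, 34, a), (30, s, t, 15, 24, a), (30, s, z, 32, 15, a), (31, d, a, 33, 19, c), (31, d, a, 33, 19, d), (31, d, a, 33, 19, n), (31, d, a, 33, 19, u), (31, d, a, 33, 19, w), (31, d, a, 33, 19, x), (31, d, b, 19, 30, c), (31, d, b, 19, 30, d), (31, d, b, 19, 30, n), (31, d, b, 19, 30, u), (31, d, b, 19, 30, w), (31, d, b, 19, 30, x), (31, d, q, 9, 13, c), (31, d, q, 9, 13, d), (31, d, q, 9, 13, n), (31, d, q, 9, 13, u), (31, d, q, 9, 13, w), (31, d, q, 9, 13, x), (31, d, w, 13, 11, c), (31, d, w, 13, 11, d), (31, d, w, 13, 11, n), (31, d, w, 13, 11, u), (31, d, w, 13, 11, w), (31, d, w, 13, 11, x)}
Projecting to A, E, F: {(d, 13, c), (d, 13, d), (d, 13, n), (d, 13, u), (d, 13, w), (d, 13, x), (d, 19, c), (d, 19, d), (d, 19, n), (d, 19, u), (d, 19, w), (d, 19, x), (d, 33, c), (d, 33, d), (d, 33, n), (d, 33, u), (d, 33, w), (d, 33, x), (d, 9, c), (d, 9, d), (d, 9, n), (d, 9, u), (d, 9, w), (d, 9, x), (s, 15, a), (s, 21, a), (s, 27, a), (s, 32, a), (s, 5, a), (v, 22, b)}
σ[F ≠ u]: keep tuples satisfying F ≠ u → {(d, 13, c), (d, 13, d), (d, 13, n), (d, 13, w), (d, 13, x), (d, 19, c), (d, 19, d), (d, 19, n), (d, 19, w), (d, 19, x), (d, 33, c), (d, 33, d), (d, 33, n), (d, 33, w), (d, 33, x), (d, 9, c), (d, 9, d), (d, 9, n), (d, 9, w), (d, 9, x), (s, 15, a), (s, 21, a), (s, 27, a), (s, 32, a), (s, 5, a), (v, 22, b)}
Projecting to A, F (19 duplicate(s) eliminated): {(d, c), (d, d), (d, n), (d, w), (d, x), (s, a), (v, b)}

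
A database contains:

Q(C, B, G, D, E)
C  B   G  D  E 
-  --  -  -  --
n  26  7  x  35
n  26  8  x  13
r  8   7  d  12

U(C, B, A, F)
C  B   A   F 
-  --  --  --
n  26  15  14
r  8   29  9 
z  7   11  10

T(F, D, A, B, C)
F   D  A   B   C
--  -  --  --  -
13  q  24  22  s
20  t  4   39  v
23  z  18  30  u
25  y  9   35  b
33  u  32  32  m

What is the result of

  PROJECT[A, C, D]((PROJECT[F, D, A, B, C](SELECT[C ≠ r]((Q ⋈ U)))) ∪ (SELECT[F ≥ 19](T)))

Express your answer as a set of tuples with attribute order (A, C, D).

Q ⋈ U (natural join on C, B): {(n, 26, 7, x, 35, 15, 14), (n, 26, 8, x, 13, 15, 14), (r, 8, 7, d, 12, 29, 9)}
Filtering on C ≠ r leaves {(n, 26, 7, x, 35, 15, 14), (n, 26, 8, x, 13, 15, 14)}.
Keep only column(s) F, D, A, B, C (1 duplicate(s) eliminated): {(14, x, 15, 26, n)}
Filtering on F ≥ 19 leaves {(20, t, 4, 39, v), (23, z, 18, 30, u), (25, y, 9, 35, b), (33, u, 32, 32, m)}.
Set union of the two operands is {(14, x, 15, 26, n), (20, t, 4, 39, v), (23, z, 18, 30, u), (25, y, 9, 35, b), (33, u, 32, 32, m)}.
Keep only column(s) A, C, D: {(15, n, x), (18, u, z), (32, m, u), (4, v, t), (9, b, y)}

{(15, n, x), (18, u, z), (32, m, u), (4, v, t), (9, b, y)}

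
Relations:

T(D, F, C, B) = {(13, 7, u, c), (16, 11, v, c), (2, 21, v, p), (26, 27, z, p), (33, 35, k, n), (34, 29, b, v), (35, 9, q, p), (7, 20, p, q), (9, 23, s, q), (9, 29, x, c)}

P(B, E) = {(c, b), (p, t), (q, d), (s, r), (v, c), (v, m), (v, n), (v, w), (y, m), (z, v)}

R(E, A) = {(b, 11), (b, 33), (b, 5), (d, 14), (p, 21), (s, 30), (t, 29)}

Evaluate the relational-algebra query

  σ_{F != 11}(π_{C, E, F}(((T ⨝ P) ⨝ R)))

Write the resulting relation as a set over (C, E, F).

{(p, d, 20), (q, t, 9), (s, d, 23), (u, b, 7), (v, t, 21), (x, b, 29), (z, t, 27)}

Joining T and P on B yields {(13, 7, u, c, b), (16, 11, v, c, b), (2, 21, v, p, t), (26, 27, z, p, t), (34, 29, b, v, c), (34, 29, b, v, m), (34, 29, b, v, n), (34, 29, b, v, w), (35, 9, q, p, t), (7, 20, p, q, d), (9, 23, s, q, d), (9, 29, x, c, b)}.
Joining (T ⨝ P) and R on E yields {(13, 7, u, c, b, 11), (13, 7, u, c, b, 33), (13, 7, u, c, b, 5), (16, 11, v, c, b, 11), (16, 11, v, c, b, 33), (16, 11, v, c, b, 5), (2, 21, v, p, t, 29), (26, 27, z, p, t, 29), (35, 9, q, p, t, 29), (7, 20, p, q, d, 14), (9, 23, s, q, d, 14), (9, 29, x, c, b, 11), (9, 29, x, c, b, 33), (9, 29, x, c, b, 5)}.
Projecting to C, E, F (6 duplicate(s) eliminated): {(p, d, 20), (q, t, 9), (s, d, 23), (u, b, 7), (v, b, 11), (v, t, 21), (x, b, 29), (z, t, 27)}
Apply σ_{F != 11}; surviving tuples: {(p, d, 20), (q, t, 9), (s, d, 23), (u, b, 7), (v, t, 21), (x, b, 29), (z, t, 27)}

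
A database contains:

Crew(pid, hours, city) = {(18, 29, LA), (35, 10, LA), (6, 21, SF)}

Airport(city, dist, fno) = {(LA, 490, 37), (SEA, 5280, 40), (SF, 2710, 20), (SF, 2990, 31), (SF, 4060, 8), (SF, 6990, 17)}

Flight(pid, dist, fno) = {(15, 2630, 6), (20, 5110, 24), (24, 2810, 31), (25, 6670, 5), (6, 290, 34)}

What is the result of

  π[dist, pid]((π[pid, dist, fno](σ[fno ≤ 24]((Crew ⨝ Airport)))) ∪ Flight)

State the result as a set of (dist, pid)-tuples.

Crew ⋈ Airport (natural join on city): {(18, 29, LA, 490, 37), (35, 10, LA, 490, 37), (6, 21, SF, 2710, 20), (6, 21, SF, 2990, 31), (6, 21, SF, 4060, 8), (6, 21, SF, 6990, 17)}
Selection fno ≤ 24: {(6, 21, SF, 2710, 20), (6, 21, SF, 4060, 8), (6, 21, SF, 6990, 17)}
π[pid, dist, fno]: project onto (pid, dist, fno) → {(6, 2710, 20), (6, 4060, 8), (6, 6990, 17)}
Set union of the two operands is {(15, 2630, 6), (20, 5110, 24), (24, 2810, 31), (25, 6670, 5), (6, 2710, 20), (6, 290, 34), (6, 4060, 8), (6, 6990, 17)}.
π[dist, pid]: project onto (dist, pid) → {(2630, 15), (2710, 6), (2810, 24), (290, 6), (4060, 6), (5110, 20), (6670, 25), (6990, 6)}

{(2630, 15), (2710, 6), (2810, 24), (290, 6), (4060, 6), (5110, 20), (6670, 25), (6990, 6)}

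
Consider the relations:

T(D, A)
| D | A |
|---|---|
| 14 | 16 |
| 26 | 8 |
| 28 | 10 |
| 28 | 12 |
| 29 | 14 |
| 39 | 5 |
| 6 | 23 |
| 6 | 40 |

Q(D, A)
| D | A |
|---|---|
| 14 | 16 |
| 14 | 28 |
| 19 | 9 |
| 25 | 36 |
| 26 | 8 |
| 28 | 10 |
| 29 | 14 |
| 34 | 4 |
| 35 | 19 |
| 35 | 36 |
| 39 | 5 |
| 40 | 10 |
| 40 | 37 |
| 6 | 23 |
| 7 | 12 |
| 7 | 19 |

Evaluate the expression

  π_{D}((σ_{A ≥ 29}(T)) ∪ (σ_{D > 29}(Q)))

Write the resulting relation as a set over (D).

{34, 35, 39, 40, 6}

σ[A ≥ 29]: keep tuples satisfying A ≥ 29 → {(6, 40)}
σ[D > 29]: keep tuples satisfying D > 29 → {(34, 4), (35, 19), (35, 36), (39, 5), (40, 10), (40, 37)}
Union: {(6, 40)} with {(34, 4), (35, 19), (35, 36), (39, 5), (40, 10), (40, 37)} → {(34, 4), (35, 19), (35, 36), (39, 5), (40, 10), (40, 37), (6, 40)}
Projecting to D (2 duplicate(s) eliminated): {34, 35, 39, 40, 6}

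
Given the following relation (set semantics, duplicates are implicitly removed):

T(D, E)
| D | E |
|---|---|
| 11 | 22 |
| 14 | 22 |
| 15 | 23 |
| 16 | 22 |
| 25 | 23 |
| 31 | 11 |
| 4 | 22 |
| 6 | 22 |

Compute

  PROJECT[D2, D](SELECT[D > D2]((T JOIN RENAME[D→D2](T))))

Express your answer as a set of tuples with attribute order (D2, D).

{(11, 14), (11, 16), (14, 16), (15, 25), (4, 11), (4, 14), (4, 16), (4, 6), (6, 11), (6, 14), (6, 16)}

ρ[D→D2]: schema becomes (D2, E); tuples unchanged.
Natural join on E: {(11, 22, 11), (11, 22, 14), (11, 22, 16), (11, 22, 4), (11, 22, 6), (14, 22, 11), (14, 22, 14), (14, 22, 16), (14, 22, 4), (14, 22, 6), (15, 23, 15), (15, 23, 25), (16, 22, 11), (16, 22, 14), (16, 22, 16), (16, 22, 4), (16, 22, 6), (25, 23, 15), (25, 23, 25), (31, 11, 31), (4, 22, 11), (4, 22, 14), (4, 22, 16), (4, 22, 4), (4, 22, 6), (6, 22, 11), (6, 22, 14), (6, 22, 16), (6, 22, 4), (6, 22, 6)}
Filtering on D > D2 leaves {(11, 22, 4), (11, 22, 6), (14, 22, 11), (14, 22, 4), (14, 22, 6), (16, 22, 11), (16, 22, 14), (16, 22, 4), (16, 22, 6), (25, 23, 15), (6, 22, 4)}.
π_{D2, D} gives {(11, 14), (11, 16), (14, 16), (15, 25), (4, 11), (4, 14), (4, 16), (4, 6), (6, 11), (6, 14), (6, 16)}.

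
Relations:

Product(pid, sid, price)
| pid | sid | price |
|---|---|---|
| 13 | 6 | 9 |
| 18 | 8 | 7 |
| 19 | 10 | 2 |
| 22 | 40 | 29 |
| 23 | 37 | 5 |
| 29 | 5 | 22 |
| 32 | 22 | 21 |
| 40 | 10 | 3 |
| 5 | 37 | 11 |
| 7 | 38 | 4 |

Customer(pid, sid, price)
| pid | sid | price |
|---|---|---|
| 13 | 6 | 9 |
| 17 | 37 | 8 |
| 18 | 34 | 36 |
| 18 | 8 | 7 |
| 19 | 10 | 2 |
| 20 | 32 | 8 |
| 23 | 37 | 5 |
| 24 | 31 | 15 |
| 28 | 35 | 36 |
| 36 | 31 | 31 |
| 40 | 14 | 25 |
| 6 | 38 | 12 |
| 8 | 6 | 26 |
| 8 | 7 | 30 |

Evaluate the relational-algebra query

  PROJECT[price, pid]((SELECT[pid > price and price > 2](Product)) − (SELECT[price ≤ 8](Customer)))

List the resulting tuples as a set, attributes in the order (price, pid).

Filtering on pid > price and price > 2 leaves {(13, 6, 9), (18, 8, 7), (23, 37, 5), (29, 5, 22), (32, 22, 21), (40, 10, 3), (7, 38, 4)}.
Filtering on price ≤ 8 leaves {(17, 37, 8), (18, 8, 7), (19, 10, 2), (20, 32, 8), (23, 37, 5)}.
Taking the difference: {(13, 6, 9), (29, 5, 22), (32, 22, 21), (40, 10, 3), (7, 38, 4)}
Projecting to price, pid: {(21, 32), (22, 29), (3, 40), (4, 7), (9, 13)}

{(21, 32), (22, 29), (3, 40), (4, 7), (9, 13)}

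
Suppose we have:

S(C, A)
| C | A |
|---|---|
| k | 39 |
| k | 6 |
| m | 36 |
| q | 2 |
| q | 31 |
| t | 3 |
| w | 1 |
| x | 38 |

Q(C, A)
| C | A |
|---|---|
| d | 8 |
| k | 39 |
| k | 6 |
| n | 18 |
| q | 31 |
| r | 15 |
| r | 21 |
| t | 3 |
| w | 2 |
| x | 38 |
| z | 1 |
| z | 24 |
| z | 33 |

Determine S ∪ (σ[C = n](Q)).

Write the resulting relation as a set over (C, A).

{(k, 39), (k, 6), (m, 36), (n, 18), (q, 2), (q, 31), (t, 3), (w, 1), (x, 38)}

σ[C = n]: keep tuples satisfying C = n → {(n, 18)}
Union: {(k, 39), (k, 6), (m, 36), (q, 2), (q, 31), (t, 3), (w, 1), (x, 38)} with {(n, 18)} → {(k, 39), (k, 6), (m, 36), (n, 18), (q, 2), (q, 31), (t, 3), (w, 1), (x, 38)}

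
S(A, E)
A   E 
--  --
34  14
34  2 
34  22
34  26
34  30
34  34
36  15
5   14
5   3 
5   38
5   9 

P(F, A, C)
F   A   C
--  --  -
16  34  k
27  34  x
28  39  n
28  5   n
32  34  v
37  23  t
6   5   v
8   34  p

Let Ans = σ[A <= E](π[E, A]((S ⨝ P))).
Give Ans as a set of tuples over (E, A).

{(14, 5), (34, 34), (38, 5), (9, 5)}

Natural join on A: {(34, 14, 16, k), (34, 14, 27, x), (34, 14, 32, v), (34, 14, 8, p), (34, 2, 16, k), (34, 2, 27, x), (34, 2, 32, v), (34, 2, 8, p), (34, 22, 16, k), (34, 22, 27, x), (34, 22, 32, v), (34, 22, 8, p), (34, 26, 16, k), (34, 26, 27, x), (34, 26, 32, v), (34, 26, 8, p), (34, 30, 16, k), (34, 30, 27, x), (34, 30, 32, v), (34, 30, 8, p), (34, 34, 16, k), (34, 34, 27, x), (34, 34, 32, v), (34, 34, 8, p), (5, 14, 28, n), (5, 14, 6, v), (5, 3, 28, n), (5, 3, 6, v), (5, 38, 28, n), (5, 38, 6, v), (5, 9, 28, n), (5, 9, 6, v)}
Keep only column(s) E, A (22 duplicate(s) eliminated): {(14, 34), (14, 5), (2, 34), (22, 34), (26, 34), (3, 5), (30, 34), (34, 34), (38, 5), (9, 5)}
Selection A <= E: {(14, 5), (34, 34), (38, 5), (9, 5)}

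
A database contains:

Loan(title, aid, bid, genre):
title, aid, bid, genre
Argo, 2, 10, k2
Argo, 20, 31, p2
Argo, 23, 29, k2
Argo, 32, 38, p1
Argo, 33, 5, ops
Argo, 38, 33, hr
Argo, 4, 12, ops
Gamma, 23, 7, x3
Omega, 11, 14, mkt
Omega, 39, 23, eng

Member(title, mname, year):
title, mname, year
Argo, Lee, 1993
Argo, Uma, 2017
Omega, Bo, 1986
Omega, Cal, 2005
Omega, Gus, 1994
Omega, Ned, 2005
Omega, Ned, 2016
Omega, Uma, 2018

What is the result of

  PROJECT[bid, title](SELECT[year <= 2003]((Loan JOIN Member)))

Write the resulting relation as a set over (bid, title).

Joining Loan and Member on title yields {(Argo, 2, 10, k2, Lee, 1993), (Argo, 2, 10, k2, Uma, 2017), (Argo, 20, 31, p2, Lee, 1993), (Argo, 20, 31, p2, Uma, 2017), (Argo, 23, 29, k2, Lee, 1993), (Argo, 23, 29, k2, Uma, 2017), (Argo, 32, 38, p1, Lee, 1993), (Argo, 32, 38, p1, Uma, 2017), (Argo, 33, 5, ops, Lee, 1993), (Argo, 33, 5, ops, Uma, 2017), (Argo, 38, 33, hr, Lee, 1993), (Argo, 38, 33, hr, Uma, 2017), (Argo, 4, 12, ops, Lee, 1993), (Argo, 4, 12, ops, Uma, 2017), (Omega, 11, 14, mkt, Bo, 1986), (Omega, 11, 14, mkt, Cal, 2005), (Omega, 11, 14, mkt, Gus, 1994), (Omega, 11, 14, mkt, Ned, 2005), (Omega, 11, 14, mkt, Ned, 2016), (Omega, 11, 14, mkt, Uma, 2018), (Omega, 39, 23, eng, Bo, 1986), (Omega, 39, 23, eng, Cal, 2005), (Omega, 39, 23, eng, Gus, 1994), (Omega, 39, 23, eng, Ned, 2005), (Omega, 39, 23, eng, Ned, 2016), (Omega, 39, 23, eng, Uma, 2018)}.
Apply σ_{year <= 2003}; surviving tuples: {(Argo, 2, 10, k2, Lee, 1993), (Argo, 20, 31, p2, Lee, 1993), (Argo, 23, 29, k2, Lee, 1993), (Argo, 32, 38, p1, Lee, 1993), (Argo, 33, 5, ops, Lee, 1993), (Argo, 38, 33, hr, Lee, 1993), (Argo, 4, 12, ops, Lee, 1993), (Omega, 11, 14, mkt, Bo, 1986), (Omega, 11, 14, mkt, Gus, 1994), (Omega, 39, 23, eng, Bo, 1986), (Omega, 39, 23, eng, Gus, 1994)}
π_{bid, title} gives {(10, Argo), (12, Argo), (14, Omega), (23, Omega), (29, Argo), (31, Argo), (33, Argo), (38, Argo), (5, Argo)} (2 duplicate(s) eliminated).

{(10, Argo), (12, Argo), (14, Omega), (23, Omega), (29, Argo), (31, Argo), (33, Argo), (38, Argo), (5, Argo)}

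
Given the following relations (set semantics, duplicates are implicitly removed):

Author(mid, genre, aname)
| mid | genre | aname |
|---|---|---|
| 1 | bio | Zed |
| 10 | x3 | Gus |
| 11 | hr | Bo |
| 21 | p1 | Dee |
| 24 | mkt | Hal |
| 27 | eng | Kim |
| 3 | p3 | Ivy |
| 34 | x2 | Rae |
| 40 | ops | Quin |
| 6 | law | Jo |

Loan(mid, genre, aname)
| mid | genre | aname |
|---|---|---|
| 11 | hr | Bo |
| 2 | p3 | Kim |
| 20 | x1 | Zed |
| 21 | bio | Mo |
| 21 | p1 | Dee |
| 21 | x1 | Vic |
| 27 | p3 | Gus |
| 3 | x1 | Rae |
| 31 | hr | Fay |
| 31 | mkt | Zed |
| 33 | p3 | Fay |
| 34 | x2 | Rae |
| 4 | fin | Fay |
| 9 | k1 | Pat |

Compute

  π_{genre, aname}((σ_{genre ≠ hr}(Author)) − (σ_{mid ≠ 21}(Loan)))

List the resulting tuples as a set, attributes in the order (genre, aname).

{(bio, Zed), (eng, Kim), (law, Jo), (mkt, Hal), (ops, Quin), (p1, Dee), (p3, Ivy), (x3, Gus)}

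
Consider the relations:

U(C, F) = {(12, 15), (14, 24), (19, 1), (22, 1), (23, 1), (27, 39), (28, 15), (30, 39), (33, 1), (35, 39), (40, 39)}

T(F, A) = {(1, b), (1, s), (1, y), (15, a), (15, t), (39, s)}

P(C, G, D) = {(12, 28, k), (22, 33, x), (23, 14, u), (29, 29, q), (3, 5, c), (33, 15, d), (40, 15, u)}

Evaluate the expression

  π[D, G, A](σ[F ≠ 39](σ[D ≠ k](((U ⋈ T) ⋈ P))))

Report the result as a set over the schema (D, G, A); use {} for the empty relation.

U ⋈ T (natural join on F): {(12, 15, a), (12, 15, t), (19, 1, b), (19, 1, s), (19, 1, y), (22, 1, b), (22, 1, s), (22, 1, y), (23, 1, b), (23, 1, s), (23, 1, y), (27, 39, s), (28, 15, a), (28, 15, t), (30, 39, s), (33, 1, b), (33, 1, s), (33, 1, y), (35, 39, s), (40, 39, s)}
(U ⋈ T) ⋈ P (natural join on C): {(12, 15, a, 28, k), (12, 15, t, 28, k), (22, 1, b, 33, x), (22, 1, s, 33, x), (22, 1, y, 33, x), (23, 1, b, 14, u), (23, 1, s, 14, u), (23, 1, y, 14, u), (33, 1, b, 15, d), (33, 1, s, 15, d), (33, 1, y, 15, d), (40, 39, s, 15, u)}
Apply σ_{D ≠ k}; surviving tuples: {(22, 1, b, 33, x), (22, 1, s, 33, x), (22, 1, y, 33, x), (23, 1, b, 14, u), (23, 1, s, 14, u), (23, 1, y, 14, u), (33, 1, b, 15, d), (33, 1, s, 15, d), (33, 1, y, 15, d), (40, 39, s, 15, u)}
Apply σ_{F ≠ 39}; surviving tuples: {(22, 1, b, 33, x), (22, 1, s, 33, x), (22, 1, y, 33, x), (23, 1, b, 14, u), (23, 1, s, 14, u), (23, 1, y, 14, u), (33, 1, b, 15, d), (33, 1, s, 15, d), (33, 1, y, 15, d)}
π_{D, G, A} gives {(d, 15, b), (d, 15, s), (d, 15, y), (u, 14, b), (u, 14, s), (u, 14, y), (x, 33, b), (x, 33, s), (x, 33, y)}.

{(d, 15, b), (d, 15, s), (d, 15, y), (u, 14, b), (u, 14, s), (u, 14, y), (x, 33, b), (x, 33, s), (x, 33, y)}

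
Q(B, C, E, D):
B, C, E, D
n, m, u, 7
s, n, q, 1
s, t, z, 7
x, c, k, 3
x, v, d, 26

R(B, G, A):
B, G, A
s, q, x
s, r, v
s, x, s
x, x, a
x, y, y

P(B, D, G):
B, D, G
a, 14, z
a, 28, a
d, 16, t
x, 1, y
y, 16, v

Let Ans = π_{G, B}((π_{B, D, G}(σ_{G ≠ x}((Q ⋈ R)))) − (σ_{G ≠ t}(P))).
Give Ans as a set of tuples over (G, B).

Joining Q and R on B yields {(s, n, q, 1, q, x), (s, n, q, 1, r, v), (s, n, q, 1, x, s), (s, t, z, 7, q, x), (s, t, z, 7, r, v), (s, t, z, 7, x, s), (x, c, k, 3, x, a), (x, c, k, 3, y, y), (x, v, d, 26, x, a), (x, v, d, 26, y, y)}.
Filtering on G ≠ x leaves {(s, n, q, 1, q, x), (s, n, q, 1, r, v), (s, t, z, 7, q, x), (s, t, z, 7, r, v), (x, c, k, 3, y, y), (x, v, d, 26, y, y)}.
Projecting to B, D, G: {(s, 1, q), (s, 1, r), (s, 7, q), (s, 7, r), (x, 26, y), (x, 3, y)}
Filtering on G ≠ t leaves {(a, 14, z), (a, 28, a), (x, 1, y), (y, 16, v)}.
Taking the difference: {(s, 1, q), (s, 1, r), (s, 7, q), (s, 7, r), (x, 26, y), (x, 3, y)}
Projecting to G, B (3 duplicate(s) eliminated): {(q, s), (r, s), (y, x)}

{(q, s), (r, s), (y, x)}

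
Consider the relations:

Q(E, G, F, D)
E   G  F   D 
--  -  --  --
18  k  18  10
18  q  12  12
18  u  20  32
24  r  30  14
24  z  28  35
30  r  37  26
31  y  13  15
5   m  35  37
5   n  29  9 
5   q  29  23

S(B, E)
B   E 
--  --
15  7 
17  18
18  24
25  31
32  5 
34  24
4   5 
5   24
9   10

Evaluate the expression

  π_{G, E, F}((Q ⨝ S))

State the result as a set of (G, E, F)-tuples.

Q ⋈ S (natural join on E): {(18, k, 18, 10, 17), (18, q, 12, 12, 17), (18, u, 20, 32, 17), (24, r, 30, 14, 18), (24, r, 30, 14, 34), (24, r, 30, 14, 5), (24, z, 28, 35, 18), (24, z, 28, 35, 34), (24, z, 28, 35, 5), (31, y, 13, 15, 25), (5, m, 35, 37, 32), (5, m, 35, 37, 4), (5, n, 29, 9, 32), (5, n, 29, 9, 4), (5, q, 29, 23, 32), (5, q, 29, 23, 4)}
π_{G, E, F} gives {(k, 18, 18), (m, 5, 35), (n, 5, 29), (q, 18, 12), (q, 5, 29), (r, 24, 30), (u, 18, 20), (y, 31, 13), (z, 24, 28)} (7 duplicate(s) eliminated).

{(k, 18, 18), (m, 5, 35), (n, 5, 29), (q, 18, 12), (q, 5, 29), (r, 24, 30), (u, 18, 20), (y, 31, 13), (z, 24, 28)}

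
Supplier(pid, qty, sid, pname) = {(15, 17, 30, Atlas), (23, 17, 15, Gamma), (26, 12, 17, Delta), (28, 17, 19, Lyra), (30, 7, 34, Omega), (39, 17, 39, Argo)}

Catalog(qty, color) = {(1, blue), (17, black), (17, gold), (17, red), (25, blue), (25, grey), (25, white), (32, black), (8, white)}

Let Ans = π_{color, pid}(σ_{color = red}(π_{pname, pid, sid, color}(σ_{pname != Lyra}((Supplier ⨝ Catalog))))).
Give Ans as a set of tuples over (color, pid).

Supplier ⋈ Catalog (natural join on qty): {(15, 17, 30, Atlas, black), (15, 17, 30, Atlas, gold), (15, 17, 30, Atlas, red), (23, 17, 15, Gamma, black), (23, 17, 15, Gamma, gold), (23, 17, 15, Gamma, red), (28, 17, 19, Lyra, black), (28, 17, 19, Lyra, gold), (28, 17, 19, Lyra, red), (39, 17, 39, Argo, black), (39, 17, 39, Argo, gold), (39, 17, 39, Argo, red)}
Filtering on pname != Lyra leaves {(15, 17, 30, Atlas, black), (15, 17, 30, Atlas, gold), (15, 17, 30, Atlas, red), (23, 17, 15, Gamma, black), (23, 17, 15, Gamma, gold), (23, 17, 15, Gamma, red), (39, 17, 39, Argo, black), (39, 17, 39, Argo, gold), (39, 17, 39, Argo, red)}.
Keep only column(s) pname, pid, sid, color: {(Argo, 39, 39, black), (Argo, 39, 39, gold), (Argo, 39, 39, red), (Atlas, 15, 30, black), (Atlas, 15, 30, gold), (Atlas, 15, 30, red), (Gamma, 23, 15, black), (Gamma, 23, 15, gold), (Gamma, 23, 15, red)}
Filtering on color = red leaves {(Argo, 39, 39, red), (Atlas, 15, 30, red), (Gamma, 23, 15, red)}.
Keep only column(s) color, pid: {(red, 15), (red, 23), (red, 39)}

{(red, 15), (red, 23), (red, 39)}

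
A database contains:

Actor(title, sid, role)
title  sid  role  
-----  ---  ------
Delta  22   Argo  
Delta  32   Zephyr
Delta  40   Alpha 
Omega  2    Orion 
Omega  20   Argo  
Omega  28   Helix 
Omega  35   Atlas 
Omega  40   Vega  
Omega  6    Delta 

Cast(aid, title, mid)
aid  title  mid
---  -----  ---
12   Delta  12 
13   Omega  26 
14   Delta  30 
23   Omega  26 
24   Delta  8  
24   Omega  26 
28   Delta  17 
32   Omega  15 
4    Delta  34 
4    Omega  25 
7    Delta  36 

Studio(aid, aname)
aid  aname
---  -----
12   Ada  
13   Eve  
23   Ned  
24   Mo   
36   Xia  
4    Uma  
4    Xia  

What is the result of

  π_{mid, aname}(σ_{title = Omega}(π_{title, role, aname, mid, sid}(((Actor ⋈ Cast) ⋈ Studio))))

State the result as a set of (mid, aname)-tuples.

{(25, Uma), (25, Xia), (26, Eve), (26, Mo), (26, Ned)}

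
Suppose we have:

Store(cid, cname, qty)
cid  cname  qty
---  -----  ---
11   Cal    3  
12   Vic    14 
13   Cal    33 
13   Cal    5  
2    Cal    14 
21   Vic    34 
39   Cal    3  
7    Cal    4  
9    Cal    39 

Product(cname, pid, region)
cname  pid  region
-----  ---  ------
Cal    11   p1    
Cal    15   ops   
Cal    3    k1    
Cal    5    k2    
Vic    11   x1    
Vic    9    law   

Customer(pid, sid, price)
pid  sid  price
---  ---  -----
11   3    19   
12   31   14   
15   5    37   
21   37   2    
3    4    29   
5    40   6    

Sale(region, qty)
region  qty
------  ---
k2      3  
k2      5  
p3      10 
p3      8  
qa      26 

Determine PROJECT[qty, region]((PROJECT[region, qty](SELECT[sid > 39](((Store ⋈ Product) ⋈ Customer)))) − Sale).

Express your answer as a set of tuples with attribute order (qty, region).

{(14, k2), (33, k2), (39, k2), (4, k2)}

Natural join on cname: {(11, Cal, 3, 11, p1), (11, Cal, 3, 15, ops), (11, Cal, 3, 3, k1), (11, Cal, 3, 5, k2), (12, Vic, 14, 11, x1), (12, Vic, 14, 9, law), (13, Cal, 33, 11, p1), (13, Cal, 33, 15, ops), (13, Cal, 33, 3, k1), (13, Cal, 33, 5, k2), (13, Cal, 5, 11, p1), (13, Cal, 5, 15, ops), (13, Cal, 5, 3, k1), (13, Cal, 5, 5, k2), (2, Cal, 14, 11, p1), (2, Cal, 14, 15, ops), (2, Cal, 14, 3, k1), (2, Cal, 14, 5, k2), (21, Vic, 34, 11, x1), (21, Vic, 34, 9, law), (39, Cal, 3, 11, p1), (39, Cal, 3, 15, ops), (39, Cal, 3, 3, k1), (39, Cal, 3, 5, k2), (7, Cal, 4, 11, p1), (7, Cal, 4, 15, ops), (7, Cal, 4, 3, k1), (7, Cal, 4, 5, k2), (9, Cal, 39, 11, p1), (9, Cal, 39, 15, ops), (9, Cal, 39, 3, k1), (9, Cal, 39, 5, k2)}
Natural join on pid: {(11, Cal, 3, 11, p1, 3, 19), (11, Cal, 3, 15, ops, 5, 37), (11, Cal, 3, 3, k1, 4, 29), (11, Cal, 3, 5, k2, 40, 6), (12, Vic, 14, 11, x1, 3, 19), (13, Cal, 33, 11, p1, 3, 19), (13, Cal, 33, 15, ops, 5, 37), (13, Cal, 33, 3, k1, 4, 29), (13, Cal, 33, 5, k2, 40, 6), (13, Cal, 5, 11, p1, 3, 19), (13, Cal, 5, 15, ops, 5, 37), (13, Cal, 5, 3, k1, 4, 29), (13, Cal, 5, 5, k2, 40, 6), (2, Cal, 14, 11, p1, 3, 19), (2, Cal, 14, 15, ops, 5, 37), (2, Cal, 14, 3, k1, 4, 29), (2, Cal, 14, 5, k2, 40, 6), (21, Vic, 34, 11, x1, 3, 19), (39, Cal, 3, 11, p1, 3, 19), (39, Cal, 3, 15, ops, 5, 37), (39, Cal, 3, 3, k1, 4, 29), (39, Cal, 3, 5, k2, 40, 6), (7, Cal, 4, 11, p1, 3, 19), (7, Cal, 4, 15, ops, 5, 37), (7, Cal, 4, 3, k1, 4, 29), (7, Cal, 4, 5, k2, 40, 6), (9, Cal, 39, 11, p1, 3, 19), (9, Cal, 39, 15, ops, 5, 37), (9, Cal, 39, 3, k1, 4, 29), (9, Cal, 39, 5, k2, 40, 6)}
Selection sid > 39: {(11, Cal, 3, 5, k2, 40, 6), (13, Cal, 33, 5, k2, 40, 6), (13, Cal, 5, 5, k2, 40, 6), (2, Cal, 14, 5, k2, 40, 6), (39, Cal, 3, 5, k2, 40, 6), (7, Cal, 4, 5, k2, 40, 6), (9, Cal, 39, 5, k2, 40, 6)}
Keep only column(s) region, qty (1 duplicate(s) eliminated): {(k2, 14), (k2, 3), (k2, 33), (k2, 39), (k2, 4), (k2, 5)}
Taking the difference: {(k2, 14), (k2, 33), (k2, 39), (k2, 4)}
Keep only column(s) qty, region: {(14, k2), (33, k2), (39, k2), (4, k2)}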